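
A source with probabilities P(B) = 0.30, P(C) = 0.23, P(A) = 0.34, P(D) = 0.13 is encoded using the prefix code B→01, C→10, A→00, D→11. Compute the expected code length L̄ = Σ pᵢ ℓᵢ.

L̄ = Σ pᵢ·ℓᵢ = 0.30·2 + 0.23·2 + 0.34·2 + 0.13·2 = 2 bits/symbol.

2 bits/symbol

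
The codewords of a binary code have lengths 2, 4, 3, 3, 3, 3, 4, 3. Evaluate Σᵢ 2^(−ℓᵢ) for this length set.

1

With common denominator 2^4 = 16: Σ 2^(−ℓᵢ) = 4/16 + 1/16 + 2/16 + 2/16 + 2/16 + 2/16 + 1/16 + 2/16 = 16/16 = 1.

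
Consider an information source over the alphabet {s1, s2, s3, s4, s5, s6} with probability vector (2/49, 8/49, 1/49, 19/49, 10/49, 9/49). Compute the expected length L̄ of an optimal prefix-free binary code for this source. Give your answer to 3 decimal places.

2.286 bits/symbol

Repeatedly combine the two least-probable nodes; the expected code length is the sum of the merged weights.
merge 1/49 + 2/49 → 3/49
merge 3/49 + 8/49 → 11/49
merge 9/49 + 10/49 → 19/49
merge 11/49 + 19/49 → 30/49
merge 19/49 + 30/49 → 1
L = 3/49 + 11/49 + 19/49 + 30/49 + 1 = 16/7 ≈ 2.286 bits/symbol.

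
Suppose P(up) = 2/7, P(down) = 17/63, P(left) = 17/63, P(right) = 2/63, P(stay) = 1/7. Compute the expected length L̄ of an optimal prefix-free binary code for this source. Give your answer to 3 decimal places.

Repeatedly combine the two least-probable nodes; the expected code length is the sum of the merged weights.
merge 2/63 + 1/7 → 11/63
merge 11/63 + 17/63 → 4/9
merge 17/63 + 2/7 → 5/9
merge 4/9 + 5/9 → 1
L = 11/63 + 4/9 + 5/9 + 1 = 137/63 ≈ 2.175 bits/symbol.

2.175 bits/symbol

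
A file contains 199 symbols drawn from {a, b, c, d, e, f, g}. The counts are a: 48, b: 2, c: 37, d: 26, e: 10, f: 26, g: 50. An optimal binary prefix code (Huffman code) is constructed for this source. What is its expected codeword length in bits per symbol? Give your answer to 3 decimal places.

Probabilities are the counts divided by 199.
Repeatedly combine the two least-probable nodes; the expected code length is the sum of the merged weights.
merge 2/199 + 10/199 → 12/199
merge 12/199 + 26/199 → 38/199
merge 26/199 + 37/199 → 63/199
merge 38/199 + 48/199 → 86/199
merge 50/199 + 63/199 → 113/199
merge 86/199 + 113/199 → 1
L = 12/199 + 38/199 + 63/199 + 86/199 + 113/199 + 1 = 511/199 ≈ 2.568 bits/symbol.

2.568 bits/symbol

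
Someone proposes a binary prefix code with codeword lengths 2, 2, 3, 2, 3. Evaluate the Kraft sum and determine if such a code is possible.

1; yes

With common denominator 2^3 = 8: Σ 2^(−ℓᵢ) = 2/8 + 2/8 + 1/8 + 2/8 + 1/8 = 8/8 = 1.
Kraft's inequality requires Σ ≤ 1; here Σ = 1 ≤ 1, so such a prefix code exists.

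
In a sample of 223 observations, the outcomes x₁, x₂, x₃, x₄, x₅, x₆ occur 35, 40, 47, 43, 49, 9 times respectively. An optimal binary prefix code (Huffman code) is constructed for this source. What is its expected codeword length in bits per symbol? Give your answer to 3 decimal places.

Probabilities are the counts divided by 223.
Repeatedly combine the two least-probable nodes; the expected code length is the sum of the merged weights.
merge 9/223 + 35/223 → 44/223
merge 40/223 + 43/223 → 83/223
merge 44/223 + 47/223 → 91/223
merge 49/223 + 83/223 → 132/223
merge 91/223 + 132/223 → 1
L = 44/223 + 83/223 + 91/223 + 132/223 + 1 = 573/223 ≈ 2.570 bits/symbol.

2.570 bits/symbol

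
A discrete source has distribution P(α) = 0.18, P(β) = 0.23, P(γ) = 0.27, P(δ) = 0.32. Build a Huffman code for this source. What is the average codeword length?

2 bits/symbol

Repeatedly combine the two least-probable nodes; the expected code length is the sum of the merged weights.
merge 9/50 + 23/100 → 41/100
merge 27/100 + 8/25 → 59/100
merge 41/100 + 59/100 → 1
L = 41/100 + 59/100 + 1 = 2 bits/symbol.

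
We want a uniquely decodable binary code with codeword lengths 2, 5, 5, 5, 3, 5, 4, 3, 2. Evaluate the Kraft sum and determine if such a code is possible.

With common denominator 2^5 = 32: Σ 2^(−ℓᵢ) = 8/32 + 1/32 + 1/32 + 1/32 + 4/32 + 1/32 + 2/32 + 4/32 + 8/32 = 30/32 = 0.9375.
Kraft's inequality requires Σ ≤ 1; here Σ = 0.9375 ≤ 1, so such a prefix code exists.

0.9375; yes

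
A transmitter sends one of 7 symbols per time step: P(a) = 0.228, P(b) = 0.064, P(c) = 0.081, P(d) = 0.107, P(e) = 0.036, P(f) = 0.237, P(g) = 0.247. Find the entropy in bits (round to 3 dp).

2.542 bits

H = −Σ pᵢ log₂ pᵢ.
−0.228·log₂(0.228) = 0.4863
−0.064·log₂(0.064) = 0.2538
−0.081·log₂(0.081) = 0.2937
−0.107·log₂(0.107) = 0.3450
−0.036·log₂(0.036) = 0.1727
−0.237·log₂(0.237) = 0.4923
−0.247·log₂(0.247) = 0.4983
Sum ≈ 2.5420 → 2.542 bits.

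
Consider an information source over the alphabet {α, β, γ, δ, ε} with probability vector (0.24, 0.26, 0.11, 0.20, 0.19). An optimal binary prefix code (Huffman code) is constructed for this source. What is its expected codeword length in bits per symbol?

Repeatedly combine the two least-probable nodes; the expected code length is the sum of the merged weights.
merge 11/100 + 19/100 → 3/10
merge 1/5 + 6/25 → 11/25
merge 13/50 + 3/10 → 14/25
merge 11/25 + 14/25 → 1
L = 3/10 + 11/25 + 14/25 + 1 = 23/10 = 2.3 bits/symbol.

2.3 bits/symbol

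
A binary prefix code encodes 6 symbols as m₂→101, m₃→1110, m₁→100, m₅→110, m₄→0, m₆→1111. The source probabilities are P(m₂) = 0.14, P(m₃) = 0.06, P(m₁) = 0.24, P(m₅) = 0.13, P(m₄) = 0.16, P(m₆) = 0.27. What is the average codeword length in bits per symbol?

L̄ = Σ pᵢ·ℓᵢ = 0.14·3 + 0.06·4 + 0.24·3 + 0.13·3 + 0.16·1 + 0.27·4 = 3.01 bits/symbol.

3.01 bits/symbol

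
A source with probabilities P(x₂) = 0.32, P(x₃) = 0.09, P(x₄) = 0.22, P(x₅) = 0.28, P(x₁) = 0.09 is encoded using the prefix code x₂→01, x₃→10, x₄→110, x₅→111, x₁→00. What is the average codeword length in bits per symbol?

L̄ = Σ pᵢ·ℓᵢ = 0.32·2 + 0.09·2 + 0.22·3 + 0.28·3 + 0.09·2 = 2.5 bits/symbol.

2.5 bits/symbol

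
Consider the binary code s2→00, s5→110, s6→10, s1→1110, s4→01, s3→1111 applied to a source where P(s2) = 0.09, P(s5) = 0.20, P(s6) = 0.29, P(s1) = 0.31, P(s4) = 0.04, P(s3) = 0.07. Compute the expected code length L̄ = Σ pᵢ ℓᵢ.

2.96 bits/symbol

L̄ = Σ pᵢ·ℓᵢ = 0.09·2 + 0.20·3 + 0.29·2 + 0.31·4 + 0.04·2 + 0.07·4 = 2.96 bits/symbol.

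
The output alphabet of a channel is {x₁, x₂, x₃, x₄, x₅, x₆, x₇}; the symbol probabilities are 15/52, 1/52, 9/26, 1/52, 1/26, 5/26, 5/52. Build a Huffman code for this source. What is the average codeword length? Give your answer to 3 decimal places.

2.288 bits/symbol

Repeatedly combine the two least-probable nodes; the expected code length is the sum of the merged weights.
merge 1/52 + 1/52 → 1/26
merge 1/26 + 1/26 → 1/13
merge 1/13 + 5/52 → 9/52
merge 9/52 + 5/26 → 19/52
merge 15/52 + 9/26 → 33/52
merge 19/52 + 33/52 → 1
L = 1/26 + 1/13 + 9/52 + 19/52 + 33/52 + 1 = 119/52 ≈ 2.288 bits/symbol.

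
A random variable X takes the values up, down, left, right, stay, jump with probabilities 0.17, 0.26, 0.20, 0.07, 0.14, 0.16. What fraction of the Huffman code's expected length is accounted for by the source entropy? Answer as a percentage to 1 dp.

Entropy H = −Σ p log₂ p ≈ 2.4929 bits.
Huffman merges: 7/100+7/50→21/100; 4/25+17/100→33/100; 1/5+21/100→41/100; 13/50+33/100→59/100; 41/100+59/100→1. L = 127/50 ≈ 2.5400.
Efficiency = H/L = 2.4929/2.5400 = 98.1%.

98.1%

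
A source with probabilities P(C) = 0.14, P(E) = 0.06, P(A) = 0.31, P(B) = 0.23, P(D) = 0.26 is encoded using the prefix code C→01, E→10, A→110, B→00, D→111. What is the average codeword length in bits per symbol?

2.57 bits/symbol

L̄ = Σ pᵢ·ℓᵢ = 0.14·2 + 0.06·2 + 0.31·3 + 0.23·2 + 0.26·3 = 2.57 bits/symbol.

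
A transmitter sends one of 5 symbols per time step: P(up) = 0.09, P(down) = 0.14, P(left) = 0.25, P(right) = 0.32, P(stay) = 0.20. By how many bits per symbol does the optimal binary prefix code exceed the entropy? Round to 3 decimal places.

0.030 bits

Entropy H = −Σ p log₂ p ≈ 2.2002 bits.
Huffman merges: 9/100+7/50→23/100; 1/5+23/100→43/100; 1/4+8/25→57/100; 43/100+57/100→1. L = 223/100 ≈ 2.2300.
L − H = 2.2300 − 2.2002 = 0.030 bits.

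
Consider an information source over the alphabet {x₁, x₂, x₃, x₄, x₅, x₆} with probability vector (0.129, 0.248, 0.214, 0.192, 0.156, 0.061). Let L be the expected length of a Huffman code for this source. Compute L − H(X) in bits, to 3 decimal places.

Entropy H = −Σ p log₂ p ≈ 2.4774 bits.
Huffman merges: 61/1000+129/1000→19/100; 39/250+19/100→173/500; 24/125+107/500→203/500; 31/125+173/500→297/500; 203/500+297/500→1. L = 317/125 ≈ 2.5360.
L − H = 2.5360 − 2.4774 = 0.059 bits.

0.059 bits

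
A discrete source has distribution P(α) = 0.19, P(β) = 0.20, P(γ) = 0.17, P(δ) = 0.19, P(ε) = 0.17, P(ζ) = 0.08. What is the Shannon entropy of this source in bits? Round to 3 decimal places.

2.536 bits

H = −Σ pᵢ log₂ pᵢ.
−0.19·log₂(0.19) = 0.4552
−0.20·log₂(0.20) = 0.4644
−0.17·log₂(0.17) = 0.4346
−0.19·log₂(0.19) = 0.4552
−0.17·log₂(0.17) = 0.4346
−0.08·log₂(0.08) = 0.2915
Sum ≈ 2.5355 → 2.536 bits.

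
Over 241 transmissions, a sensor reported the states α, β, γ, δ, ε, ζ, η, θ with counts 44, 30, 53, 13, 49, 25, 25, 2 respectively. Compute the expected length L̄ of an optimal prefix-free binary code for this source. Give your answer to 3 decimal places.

2.805 bits/symbol

Probabilities are the counts divided by 241.
Repeatedly combine the two least-probable nodes; the expected code length is the sum of the merged weights.
merge 2/241 + 13/241 → 15/241
merge 15/241 + 25/241 → 40/241
merge 25/241 + 30/241 → 55/241
merge 40/241 + 44/241 → 84/241
merge 49/241 + 53/241 → 102/241
merge 55/241 + 84/241 → 139/241
merge 102/241 + 139/241 → 1
L = 15/241 + 40/241 + 55/241 + 84/241 + 102/241 + 139/241 + 1 = 676/241 ≈ 2.805 bits/symbol.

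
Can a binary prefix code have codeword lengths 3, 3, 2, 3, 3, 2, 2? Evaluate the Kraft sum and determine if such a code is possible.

1.25; no

With common denominator 2^3 = 8: Σ 2^(−ℓᵢ) = 1/8 + 1/8 + 2/8 + 1/8 + 1/8 + 2/8 + 2/8 = 10/8 = 1.25.
Kraft's inequality requires Σ ≤ 1; here Σ = 1.25 > 1, so no such prefix code exists.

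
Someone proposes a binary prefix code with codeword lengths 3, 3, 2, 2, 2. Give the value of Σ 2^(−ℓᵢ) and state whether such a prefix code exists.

1; yes

With common denominator 2^3 = 8: Σ 2^(−ℓᵢ) = 1/8 + 1/8 + 2/8 + 2/8 + 2/8 = 8/8 = 1.
Kraft's inequality requires Σ ≤ 1; here Σ = 1 ≤ 1, so such a prefix code exists.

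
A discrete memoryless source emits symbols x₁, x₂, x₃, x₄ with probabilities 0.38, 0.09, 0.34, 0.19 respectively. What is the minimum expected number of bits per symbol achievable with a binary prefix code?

Repeatedly combine the two least-probable nodes; the expected code length is the sum of the merged weights.
merge 9/100 + 19/100 → 7/25
merge 7/25 + 17/50 → 31/50
merge 19/50 + 31/50 → 1
L = 7/25 + 31/50 + 1 = 19/10 = 1.9 bits/symbol.

1.9 bits/symbol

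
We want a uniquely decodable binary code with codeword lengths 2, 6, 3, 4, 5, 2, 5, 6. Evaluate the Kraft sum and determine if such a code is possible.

With common denominator 2^6 = 64: Σ 2^(−ℓᵢ) = 16/64 + 1/64 + 8/64 + 4/64 + 2/64 + 16/64 + 2/64 + 1/64 = 50/64 = 0.78125.
Kraft's inequality requires Σ ≤ 1; here Σ = 0.78125 ≤ 1, so such a prefix code exists.

0.78125; yes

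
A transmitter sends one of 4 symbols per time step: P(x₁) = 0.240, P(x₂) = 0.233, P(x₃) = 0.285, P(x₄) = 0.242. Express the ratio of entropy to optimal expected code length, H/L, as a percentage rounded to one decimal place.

Entropy H = −Σ p log₂ p ≈ 1.9953 bits.
Huffman merges: 233/1000+6/25→473/1000; 121/500+57/200→527/1000; 473/1000+527/1000→1. L = 2 ≈ 2.0000.
Efficiency = H/L = 1.9953/2.0000 = 99.8%.

99.8%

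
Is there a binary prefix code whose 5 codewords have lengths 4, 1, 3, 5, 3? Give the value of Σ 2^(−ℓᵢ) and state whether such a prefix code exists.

0.84375; yes

With common denominator 2^5 = 32: Σ 2^(−ℓᵢ) = 2/32 + 16/32 + 4/32 + 1/32 + 4/32 = 27/32 = 0.84375.
Kraft's inequality requires Σ ≤ 1; here Σ = 0.84375 ≤ 1, so such a prefix code exists.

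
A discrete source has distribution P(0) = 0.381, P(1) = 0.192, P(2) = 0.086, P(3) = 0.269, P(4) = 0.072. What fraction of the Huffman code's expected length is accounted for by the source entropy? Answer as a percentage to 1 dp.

97.5%

Entropy H = −Σ p log₂ p ≈ 2.0748 bits.
Huffman merges: 9/125+43/500→79/500; 79/500+24/125→7/20; 269/1000+7/20→619/1000; 381/1000+619/1000→1. L = 2127/1000 ≈ 2.1270.
Efficiency = H/L = 2.0748/2.1270 = 97.5%.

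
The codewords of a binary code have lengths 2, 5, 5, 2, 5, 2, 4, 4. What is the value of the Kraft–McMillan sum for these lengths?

With common denominator 2^5 = 32: Σ 2^(−ℓᵢ) = 8/32 + 1/32 + 1/32 + 8/32 + 1/32 + 8/32 + 2/32 + 2/32 = 31/32 = 0.96875.

0.96875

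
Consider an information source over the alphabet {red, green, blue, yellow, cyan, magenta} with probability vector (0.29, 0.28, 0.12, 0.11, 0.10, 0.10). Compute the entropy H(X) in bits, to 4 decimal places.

2.4139 bits

H = −Σ pᵢ log₂ pᵢ.
−0.29·log₂(0.29) = 0.5179
−0.28·log₂(0.28) = 0.5142
−0.12·log₂(0.12) = 0.3671
−0.11·log₂(0.11) = 0.3503
−0.10·log₂(0.10) = 0.3322
−0.10·log₂(0.10) = 0.3322
Sum ≈ 2.4139 → 2.4139 bits.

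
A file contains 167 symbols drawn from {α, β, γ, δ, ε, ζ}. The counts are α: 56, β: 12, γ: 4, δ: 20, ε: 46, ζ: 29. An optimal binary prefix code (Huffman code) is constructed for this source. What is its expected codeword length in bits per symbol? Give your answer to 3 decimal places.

Probabilities are the counts divided by 167.
Repeatedly combine the two least-probable nodes; the expected code length is the sum of the merged weights.
merge 4/167 + 12/167 → 16/167
merge 16/167 + 20/167 → 36/167
merge 29/167 + 36/167 → 65/167
merge 46/167 + 56/167 → 102/167
merge 65/167 + 102/167 → 1
L = 16/167 + 36/167 + 65/167 + 102/167 + 1 = 386/167 ≈ 2.311 bits/symbol.

2.311 bits/symbol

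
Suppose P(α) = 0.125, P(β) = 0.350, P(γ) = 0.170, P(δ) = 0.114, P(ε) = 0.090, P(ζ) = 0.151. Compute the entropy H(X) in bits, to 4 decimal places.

H = −Σ pᵢ log₂ pᵢ.
−0.125·log₂(0.125) = 0.3750
−0.350·log₂(0.350) = 0.5301
−0.170·log₂(0.170) = 0.4346
−0.114·log₂(0.114) = 0.3571
−0.090·log₂(0.090) = 0.3127
−0.151·log₂(0.151) = 0.4118
Sum ≈ 2.4213 → 2.4213 bits.

2.4213 bits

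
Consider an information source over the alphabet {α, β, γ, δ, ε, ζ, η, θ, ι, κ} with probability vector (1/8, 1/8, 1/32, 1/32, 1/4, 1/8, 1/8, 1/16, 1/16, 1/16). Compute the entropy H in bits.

Each probability is a power of 1/2, so log₂(1/p) is an integer.
H = Σ p·log₂(1/p) = 1/8·3 + 1/8·3 + 1/32·5 + 1/32·5 + 1/4·2 + 1/8·3 + 1/8·3 + 1/16·4 + 1/16·4 + 1/16·4 = 3.0625 bits.

3.0625 bits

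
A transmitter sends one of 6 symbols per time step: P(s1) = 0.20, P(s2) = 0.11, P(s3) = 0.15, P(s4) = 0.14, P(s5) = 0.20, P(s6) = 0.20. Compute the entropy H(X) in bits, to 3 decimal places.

H = −Σ pᵢ log₂ pᵢ.
−0.20·log₂(0.20) = 0.4644
−0.11·log₂(0.11) = 0.3503
−0.15·log₂(0.15) = 0.4105
−0.14·log₂(0.14) = 0.3971
−0.20·log₂(0.20) = 0.4644
−0.20·log₂(0.20) = 0.4644
Sum ≈ 2.5511 → 2.551 bits.

2.551 bits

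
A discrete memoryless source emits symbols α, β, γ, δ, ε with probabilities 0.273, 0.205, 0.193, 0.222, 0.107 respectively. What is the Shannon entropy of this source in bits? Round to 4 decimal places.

H = −Σ pᵢ log₂ pᵢ.
−0.273·log₂(0.273) = 0.5113
−0.205·log₂(0.205) = 0.4687
−0.193·log₂(0.193) = 0.4581
−0.222·log₂(0.222) = 0.4820
−0.107·log₂(0.107) = 0.3450
Sum ≈ 2.2651 → 2.2651 bits.

2.2651 bits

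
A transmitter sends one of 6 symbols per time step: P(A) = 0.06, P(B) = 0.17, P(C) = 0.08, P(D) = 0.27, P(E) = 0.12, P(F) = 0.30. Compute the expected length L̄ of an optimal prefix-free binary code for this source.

Repeatedly combine the two least-probable nodes; the expected code length is the sum of the merged weights.
merge 3/50 + 2/25 → 7/50
merge 3/25 + 7/50 → 13/50
merge 17/100 + 13/50 → 43/100
merge 27/100 + 3/10 → 57/100
merge 43/100 + 57/100 → 1
L = 7/50 + 13/50 + 43/100 + 57/100 + 1 = 12/5 = 2.4 bits/symbol.

2.4 bits/symbol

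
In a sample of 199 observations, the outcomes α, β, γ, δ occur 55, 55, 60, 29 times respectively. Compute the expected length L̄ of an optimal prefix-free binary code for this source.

2 bits/symbol

Probabilities are the counts divided by 199.
Repeatedly combine the two least-probable nodes; the expected code length is the sum of the merged weights.
merge 29/199 + 55/199 → 84/199
merge 55/199 + 60/199 → 115/199
merge 84/199 + 115/199 → 1
L = 84/199 + 115/199 + 1 = 2 bits/symbol.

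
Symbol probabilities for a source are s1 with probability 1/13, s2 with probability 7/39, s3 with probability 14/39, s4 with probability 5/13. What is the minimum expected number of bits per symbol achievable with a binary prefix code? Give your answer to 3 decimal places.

1.872 bits/symbol

Repeatedly combine the two least-probable nodes; the expected code length is the sum of the merged weights.
merge 1/13 + 7/39 → 10/39
merge 10/39 + 14/39 → 8/13
merge 5/13 + 8/13 → 1
L = 10/39 + 8/13 + 1 = 73/39 ≈ 1.872 bits/symbol.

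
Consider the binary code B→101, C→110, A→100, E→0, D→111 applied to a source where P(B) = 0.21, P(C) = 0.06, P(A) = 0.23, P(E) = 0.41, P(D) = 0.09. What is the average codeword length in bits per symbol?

L̄ = Σ pᵢ·ℓᵢ = 0.21·3 + 0.06·3 + 0.23·3 + 0.41·1 + 0.09·3 = 2.18 bits/symbol.

2.18 bits/symbol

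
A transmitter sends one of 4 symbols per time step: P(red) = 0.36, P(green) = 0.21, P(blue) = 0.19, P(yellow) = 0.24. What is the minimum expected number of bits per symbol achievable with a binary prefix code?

Repeatedly combine the two least-probable nodes; the expected code length is the sum of the merged weights.
merge 19/100 + 21/100 → 2/5
merge 6/25 + 9/25 → 3/5
merge 2/5 + 3/5 → 1
L = 2/5 + 3/5 + 1 = 2 bits/symbol.

2 bits/symbol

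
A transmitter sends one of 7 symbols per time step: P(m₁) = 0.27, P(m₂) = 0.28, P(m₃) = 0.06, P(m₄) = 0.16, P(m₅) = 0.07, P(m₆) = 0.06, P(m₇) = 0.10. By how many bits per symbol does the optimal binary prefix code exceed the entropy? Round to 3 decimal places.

Entropy H = −Σ p log₂ p ≈ 2.5351 bits.
Huffman merges: 3/50+3/50→3/25; 7/100+1/10→17/100; 3/25+4/25→7/25; 17/100+27/100→11/25; 7/25+7/25→14/25; 11/25+14/25→1. L = 257/100 ≈ 2.5700.
L − H = 2.5700 − 2.5351 = 0.035 bits.

0.035 bits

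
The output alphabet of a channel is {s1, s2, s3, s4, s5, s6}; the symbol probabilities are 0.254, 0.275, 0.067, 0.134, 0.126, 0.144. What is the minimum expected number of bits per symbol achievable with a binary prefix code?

Repeatedly combine the two least-probable nodes; the expected code length is the sum of the merged weights.
merge 67/1000 + 63/500 → 193/1000
merge 67/500 + 18/125 → 139/500
merge 193/1000 + 127/500 → 447/1000
merge 11/40 + 139/500 → 553/1000
merge 447/1000 + 553/1000 → 1
L = 193/1000 + 139/500 + 447/1000 + 553/1000 + 1 = 2471/1000 = 2.471 bits/symbol.

2.471 bits/symbol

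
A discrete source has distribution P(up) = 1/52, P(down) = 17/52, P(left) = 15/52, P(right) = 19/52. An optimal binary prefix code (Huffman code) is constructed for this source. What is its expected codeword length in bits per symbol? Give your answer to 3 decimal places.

Repeatedly combine the two least-probable nodes; the expected code length is the sum of the merged weights.
merge 1/52 + 15/52 → 4/13
merge 4/13 + 17/52 → 33/52
merge 19/52 + 33/52 → 1
L = 4/13 + 33/52 + 1 = 101/52 ≈ 1.942 bits/symbol.

1.942 bits/symbol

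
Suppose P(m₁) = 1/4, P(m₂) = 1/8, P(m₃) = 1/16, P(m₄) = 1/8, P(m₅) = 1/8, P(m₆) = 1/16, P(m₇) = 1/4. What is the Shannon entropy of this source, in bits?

Each probability is a power of 1/2, so log₂(1/p) is an integer.
H = Σ p·log₂(1/p) = 1/4·2 + 1/8·3 + 1/16·4 + 1/8·3 + 1/8·3 + 1/16·4 + 1/4·2 = 2.625 bits.

2.625 bits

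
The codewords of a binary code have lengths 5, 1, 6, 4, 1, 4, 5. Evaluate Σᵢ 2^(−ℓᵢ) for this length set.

1.203125

With common denominator 2^6 = 64: Σ 2^(−ℓᵢ) = 2/64 + 32/64 + 1/64 + 4/64 + 32/64 + 4/64 + 2/64 = 77/64 = 1.203125.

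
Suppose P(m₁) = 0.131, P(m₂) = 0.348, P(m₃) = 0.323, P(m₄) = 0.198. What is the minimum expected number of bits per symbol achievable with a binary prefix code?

1.981 bits/symbol

Repeatedly combine the two least-probable nodes; the expected code length is the sum of the merged weights.
merge 131/1000 + 99/500 → 329/1000
merge 323/1000 + 329/1000 → 163/250
merge 87/250 + 163/250 → 1
L = 329/1000 + 163/250 + 1 = 1981/1000 = 1.981 bits/symbol.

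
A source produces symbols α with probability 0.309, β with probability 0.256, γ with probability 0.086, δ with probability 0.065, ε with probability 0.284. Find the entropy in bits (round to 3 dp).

2.103 bits

H = −Σ pᵢ log₂ pᵢ.
−0.309·log₂(0.309) = 0.5235
−0.256·log₂(0.256) = 0.5032
−0.086·log₂(0.086) = 0.3044
−0.065·log₂(0.065) = 0.2563
−0.284·log₂(0.284) = 0.5158
Sum ≈ 2.1033 → 2.103 bits.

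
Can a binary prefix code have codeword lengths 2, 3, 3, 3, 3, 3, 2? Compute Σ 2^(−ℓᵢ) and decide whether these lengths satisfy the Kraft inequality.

With common denominator 2^3 = 8: Σ 2^(−ℓᵢ) = 2/8 + 1/8 + 1/8 + 1/8 + 1/8 + 1/8 + 2/8 = 9/8 = 1.125.
Kraft's inequality requires Σ ≤ 1; here Σ = 1.125 > 1, so no such prefix code exists.

1.125; no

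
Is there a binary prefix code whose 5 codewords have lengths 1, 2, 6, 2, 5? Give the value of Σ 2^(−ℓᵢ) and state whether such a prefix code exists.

With common denominator 2^6 = 64: Σ 2^(−ℓᵢ) = 32/64 + 16/64 + 1/64 + 16/64 + 2/64 = 67/64 = 1.046875.
Kraft's inequality requires Σ ≤ 1; here Σ = 1.046875 > 1, so no such prefix code exists.

1.046875; no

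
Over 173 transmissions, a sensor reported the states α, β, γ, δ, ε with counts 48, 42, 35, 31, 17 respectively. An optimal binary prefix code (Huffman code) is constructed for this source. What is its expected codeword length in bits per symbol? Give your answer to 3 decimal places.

Probabilities are the counts divided by 173.
Repeatedly combine the two least-probable nodes; the expected code length is the sum of the merged weights.
merge 17/173 + 31/173 → 48/173
merge 35/173 + 42/173 → 77/173
merge 48/173 + 48/173 → 96/173
merge 77/173 + 96/173 → 1
L = 48/173 + 77/173 + 96/173 + 1 = 394/173 ≈ 2.277 bits/symbol.

2.277 bits/symbol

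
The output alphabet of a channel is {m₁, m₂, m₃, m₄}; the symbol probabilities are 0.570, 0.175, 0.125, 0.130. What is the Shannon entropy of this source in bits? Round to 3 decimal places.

H = −Σ pᵢ log₂ pᵢ.
−0.570·log₂(0.570) = 0.4623
−0.175·log₂(0.175) = 0.4401
−0.125·log₂(0.125) = 0.3750
−0.130·log₂(0.130) = 0.3826
Sum ≈ 1.6599 → 1.660 bits.

1.660 bits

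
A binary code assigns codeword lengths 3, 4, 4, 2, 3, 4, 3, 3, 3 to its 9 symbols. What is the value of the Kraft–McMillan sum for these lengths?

1.0625

With common denominator 2^4 = 16: Σ 2^(−ℓᵢ) = 2/16 + 1/16 + 1/16 + 4/16 + 2/16 + 1/16 + 2/16 + 2/16 + 2/16 = 17/16 = 1.0625.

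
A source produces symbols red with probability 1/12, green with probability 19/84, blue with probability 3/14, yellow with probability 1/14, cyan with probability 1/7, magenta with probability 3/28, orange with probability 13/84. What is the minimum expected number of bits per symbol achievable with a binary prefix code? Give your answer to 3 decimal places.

Repeatedly combine the two least-probable nodes; the expected code length is the sum of the merged weights.
merge 1/14 + 1/12 → 13/84
merge 3/28 + 1/7 → 1/4
merge 13/84 + 13/84 → 13/42
merge 3/14 + 19/84 → 37/84
merge 1/4 + 13/42 → 47/84
merge 37/84 + 47/84 → 1
L = 13/84 + 1/4 + 13/42 + 37/84 + 47/84 + 1 = 19/7 ≈ 2.714 bits/symbol.

2.714 bits/symbol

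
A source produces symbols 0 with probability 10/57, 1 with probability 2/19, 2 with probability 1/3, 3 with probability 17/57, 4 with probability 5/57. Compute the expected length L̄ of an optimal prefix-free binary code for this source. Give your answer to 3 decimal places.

Repeatedly combine the two least-probable nodes; the expected code length is the sum of the merged weights.
merge 5/57 + 2/19 → 11/57
merge 10/57 + 11/57 → 7/19
merge 17/57 + 1/3 → 12/19
merge 7/19 + 12/19 → 1
L = 11/57 + 7/19 + 12/19 + 1 = 125/57 ≈ 2.193 bits/symbol.

2.193 bits/symbol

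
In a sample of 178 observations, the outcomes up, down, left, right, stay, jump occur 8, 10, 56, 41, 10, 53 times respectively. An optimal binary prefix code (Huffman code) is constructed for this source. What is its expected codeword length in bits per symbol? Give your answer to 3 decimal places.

2.258 bits/symbol

Probabilities are the counts divided by 178.
Repeatedly combine the two least-probable nodes; the expected code length is the sum of the merged weights.
merge 4/89 + 5/89 → 9/89
merge 5/89 + 9/89 → 14/89
merge 14/89 + 41/178 → 69/178
merge 53/178 + 28/89 → 109/178
merge 69/178 + 109/178 → 1
L = 9/89 + 14/89 + 69/178 + 109/178 + 1 = 201/89 ≈ 2.258 bits/symbol.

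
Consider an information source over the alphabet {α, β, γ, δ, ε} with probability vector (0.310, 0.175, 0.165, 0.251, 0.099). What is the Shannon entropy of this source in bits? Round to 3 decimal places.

H = −Σ pᵢ log₂ pᵢ.
−0.310·log₂(0.310) = 0.5238
−0.175·log₂(0.175) = 0.4401
−0.165·log₂(0.165) = 0.4289
−0.251·log₂(0.251) = 0.5006
−0.099·log₂(0.099) = 0.3303
Sum ≈ 2.2236 → 2.224 bits.

2.224 bits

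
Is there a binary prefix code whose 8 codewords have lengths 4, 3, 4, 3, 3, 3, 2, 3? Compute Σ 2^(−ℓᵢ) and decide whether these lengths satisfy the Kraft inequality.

1; yes

With common denominator 2^4 = 16: Σ 2^(−ℓᵢ) = 1/16 + 2/16 + 1/16 + 2/16 + 2/16 + 2/16 + 4/16 + 2/16 = 16/16 = 1.
Kraft's inequality requires Σ ≤ 1; here Σ = 1 ≤ 1, so such a prefix code exists.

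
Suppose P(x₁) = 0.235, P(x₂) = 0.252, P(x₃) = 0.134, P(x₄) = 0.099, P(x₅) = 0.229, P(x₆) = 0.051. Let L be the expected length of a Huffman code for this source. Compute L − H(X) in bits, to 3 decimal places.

Entropy H = −Σ p log₂ p ≈ 2.4169 bits.
Huffman merges: 51/1000+99/1000→3/20; 67/500+3/20→71/250; 229/1000+47/200→58/125; 63/250+71/250→67/125; 58/125+67/125→1. L = 1217/500 ≈ 2.4340.
L − H = 2.4340 − 2.4169 = 0.017 bits.

0.017 bits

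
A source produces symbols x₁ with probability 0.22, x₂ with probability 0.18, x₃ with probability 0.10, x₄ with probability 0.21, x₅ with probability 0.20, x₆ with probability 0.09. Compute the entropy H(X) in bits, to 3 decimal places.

2.508 bits

H = −Σ pᵢ log₂ pᵢ.
−0.22·log₂(0.22) = 0.4806
−0.18·log₂(0.18) = 0.4453
−0.10·log₂(0.10) = 0.3322
−0.21·log₂(0.21) = 0.4728
−0.20·log₂(0.20) = 0.4644
−0.09·log₂(0.09) = 0.3127
Sum ≈ 2.5079 → 2.508 bits.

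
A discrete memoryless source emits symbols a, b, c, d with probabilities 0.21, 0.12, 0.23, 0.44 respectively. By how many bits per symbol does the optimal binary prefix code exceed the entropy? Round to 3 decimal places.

0.041 bits

Entropy H = −Σ p log₂ p ≈ 1.8487 bits.
Huffman merges: 3/25+21/100→33/100; 23/100+33/100→14/25; 11/25+14/25→1. L = 189/100 ≈ 1.8900.
L − H = 1.8900 − 1.8487 = 0.041 bits.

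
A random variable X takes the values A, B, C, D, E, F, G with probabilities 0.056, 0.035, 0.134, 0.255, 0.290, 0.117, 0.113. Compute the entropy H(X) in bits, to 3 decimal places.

H = −Σ pᵢ log₂ pᵢ.
−0.056·log₂(0.056) = 0.2329
−0.035·log₂(0.035) = 0.1693
−0.134·log₂(0.134) = 0.3886
−0.255·log₂(0.255) = 0.5027
−0.290·log₂(0.290) = 0.5179
−0.117·log₂(0.117) = 0.3622
−0.113·log₂(0.113) = 0.3555
Sum ≈ 2.5289 → 2.529 bits.

2.529 bits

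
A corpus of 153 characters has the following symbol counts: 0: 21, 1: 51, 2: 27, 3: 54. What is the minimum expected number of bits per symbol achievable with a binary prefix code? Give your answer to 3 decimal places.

1.961 bits/symbol

Probabilities are the counts divided by 153.
Repeatedly combine the two least-probable nodes; the expected code length is the sum of the merged weights.
merge 7/51 + 3/17 → 16/51
merge 16/51 + 1/3 → 11/17
merge 6/17 + 11/17 → 1
L = 16/51 + 11/17 + 1 = 100/51 ≈ 1.961 bits/symbol.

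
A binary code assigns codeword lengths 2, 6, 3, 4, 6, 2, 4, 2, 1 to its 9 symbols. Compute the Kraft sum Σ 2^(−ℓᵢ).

1.53125

With common denominator 2^6 = 64: Σ 2^(−ℓᵢ) = 16/64 + 1/64 + 8/64 + 4/64 + 1/64 + 16/64 + 4/64 + 16/64 + 32/64 = 98/64 = 1.53125.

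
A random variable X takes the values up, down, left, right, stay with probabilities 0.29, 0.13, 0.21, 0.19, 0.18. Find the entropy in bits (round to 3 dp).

H = −Σ pᵢ log₂ pᵢ.
−0.29·log₂(0.29) = 0.5179
−0.13·log₂(0.13) = 0.3826
−0.21·log₂(0.21) = 0.4728
−0.19·log₂(0.19) = 0.4552
−0.18·log₂(0.18) = 0.4453
Sum ≈ 2.2739 → 2.274 bits.

2.274 bits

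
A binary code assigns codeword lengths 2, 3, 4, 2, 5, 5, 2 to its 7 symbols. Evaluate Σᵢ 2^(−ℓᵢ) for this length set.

With common denominator 2^5 = 32: Σ 2^(−ℓᵢ) = 8/32 + 4/32 + 2/32 + 8/32 + 1/32 + 1/32 + 8/32 = 32/32 = 1.

1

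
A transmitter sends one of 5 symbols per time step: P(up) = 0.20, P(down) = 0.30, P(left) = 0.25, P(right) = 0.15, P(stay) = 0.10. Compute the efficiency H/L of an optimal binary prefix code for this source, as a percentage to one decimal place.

99.0%

Entropy H = −Σ p log₂ p ≈ 2.2282 bits.
Huffman merges: 1/10+3/20→1/4; 1/5+1/4→9/20; 1/4+3/10→11/20; 9/20+11/20→1. L = 9/4 ≈ 2.2500.
Efficiency = H/L = 2.2282/2.2500 = 99.0%.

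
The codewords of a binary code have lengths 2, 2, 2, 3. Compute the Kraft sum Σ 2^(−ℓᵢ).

0.875

With common denominator 2^3 = 8: Σ 2^(−ℓᵢ) = 2/8 + 2/8 + 2/8 + 1/8 = 7/8 = 0.875.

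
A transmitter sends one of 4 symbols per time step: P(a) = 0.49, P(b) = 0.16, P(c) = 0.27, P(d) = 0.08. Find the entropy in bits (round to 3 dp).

H = −Σ pᵢ log₂ pᵢ.
−0.49·log₂(0.49) = 0.5043
−0.16·log₂(0.16) = 0.4230
−0.27·log₂(0.27) = 0.5100
−0.08·log₂(0.08) = 0.2915
Sum ≈ 1.7288 → 1.729 bits.

1.729 bits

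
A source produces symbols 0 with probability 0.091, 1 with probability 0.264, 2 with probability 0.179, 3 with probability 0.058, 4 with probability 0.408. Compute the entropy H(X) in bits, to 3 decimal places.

2.032 bits

H = −Σ pᵢ log₂ pᵢ.
−0.091·log₂(0.091) = 0.3147
−0.264·log₂(0.264) = 0.5072
−0.179·log₂(0.179) = 0.4443
−0.058·log₂(0.058) = 0.2383
−0.408·log₂(0.408) = 0.5277
Sum ≈ 2.0321 → 2.032 bits.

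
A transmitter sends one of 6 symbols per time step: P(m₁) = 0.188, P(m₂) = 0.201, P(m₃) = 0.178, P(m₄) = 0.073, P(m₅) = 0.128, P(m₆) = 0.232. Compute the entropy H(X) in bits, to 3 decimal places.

2.506 bits

H = −Σ pᵢ log₂ pᵢ.
−0.188·log₂(0.188) = 0.4533
−0.201·log₂(0.201) = 0.4653
−0.178·log₂(0.178) = 0.4432
−0.073·log₂(0.073) = 0.2756
−0.128·log₂(0.128) = 0.3796
−0.232·log₂(0.232) = 0.4890
Sum ≈ 2.5061 → 2.506 bits.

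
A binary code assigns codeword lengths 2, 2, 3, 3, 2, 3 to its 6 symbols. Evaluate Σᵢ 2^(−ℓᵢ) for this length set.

With common denominator 2^3 = 8: Σ 2^(−ℓᵢ) = 2/8 + 2/8 + 1/8 + 1/8 + 2/8 + 1/8 = 9/8 = 1.125.

1.125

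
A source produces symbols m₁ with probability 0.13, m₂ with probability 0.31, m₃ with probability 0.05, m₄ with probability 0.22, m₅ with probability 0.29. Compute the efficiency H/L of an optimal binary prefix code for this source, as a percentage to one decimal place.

Entropy H = −Σ p log₂ p ≈ 2.1210 bits.
Huffman merges: 1/20+13/100→9/50; 9/50+11/50→2/5; 29/100+31/100→3/5; 2/5+3/5→1. L = 109/50 ≈ 2.1800.
Efficiency = H/L = 2.1210/2.1800 = 97.3%.

97.3%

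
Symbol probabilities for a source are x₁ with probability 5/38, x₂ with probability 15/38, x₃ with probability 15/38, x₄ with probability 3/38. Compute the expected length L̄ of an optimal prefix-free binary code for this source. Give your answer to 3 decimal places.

Repeatedly combine the two least-probable nodes; the expected code length is the sum of the merged weights.
merge 3/38 + 5/38 → 4/19
merge 4/19 + 15/38 → 23/38
merge 15/38 + 23/38 → 1
L = 4/19 + 23/38 + 1 = 69/38 ≈ 1.816 bits/symbol.

1.816 bits/symbol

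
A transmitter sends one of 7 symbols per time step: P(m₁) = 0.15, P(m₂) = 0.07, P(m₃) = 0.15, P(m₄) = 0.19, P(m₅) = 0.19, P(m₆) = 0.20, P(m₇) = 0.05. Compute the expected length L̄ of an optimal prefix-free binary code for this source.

Repeatedly combine the two least-probable nodes; the expected code length is the sum of the merged weights.
merge 1/20 + 7/100 → 3/25
merge 3/25 + 3/20 → 27/100
merge 3/20 + 19/100 → 17/50
merge 19/100 + 1/5 → 39/100
merge 27/100 + 17/50 → 61/100
merge 39/100 + 61/100 → 1
L = 3/25 + 27/100 + 17/50 + 39/100 + 61/100 + 1 = 273/100 = 2.73 bits/symbol.

2.73 bits/symbol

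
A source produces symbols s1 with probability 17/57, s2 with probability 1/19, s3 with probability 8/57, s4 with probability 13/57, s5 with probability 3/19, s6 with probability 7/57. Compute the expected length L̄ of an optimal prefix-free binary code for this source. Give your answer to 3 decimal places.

Repeatedly combine the two least-probable nodes; the expected code length is the sum of the merged weights.
merge 1/19 + 7/57 → 10/57
merge 8/57 + 3/19 → 17/57
merge 10/57 + 13/57 → 23/57
merge 17/57 + 17/57 → 34/57
merge 23/57 + 34/57 → 1
L = 10/57 + 17/57 + 23/57 + 34/57 + 1 = 47/19 ≈ 2.474 bits/symbol.

2.474 bits/symbol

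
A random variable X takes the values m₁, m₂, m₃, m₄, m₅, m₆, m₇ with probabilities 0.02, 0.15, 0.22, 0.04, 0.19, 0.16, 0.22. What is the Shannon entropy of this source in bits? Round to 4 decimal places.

H = −Σ pᵢ log₂ pᵢ.
−0.02·log₂(0.02) = 0.1129
−0.15·log₂(0.15) = 0.4105
−0.22·log₂(0.22) = 0.4806
−0.04·log₂(0.04) = 0.1858
−0.19·log₂(0.19) = 0.4552
−0.16·log₂(0.16) = 0.4230
−0.22·log₂(0.22) = 0.4806
Sum ≈ 2.5486 → 2.5486 bits.

2.5486 bits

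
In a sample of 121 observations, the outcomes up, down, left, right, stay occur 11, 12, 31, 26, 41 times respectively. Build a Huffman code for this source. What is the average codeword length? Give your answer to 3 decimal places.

Probabilities are the counts divided by 121.
Repeatedly combine the two least-probable nodes; the expected code length is the sum of the merged weights.
merge 1/11 + 12/121 → 23/121
merge 23/121 + 26/121 → 49/121
merge 31/121 + 41/121 → 72/121
merge 49/121 + 72/121 → 1
L = 23/121 + 49/121 + 72/121 + 1 = 265/121 ≈ 2.190 bits/symbol.

2.190 bits/symbol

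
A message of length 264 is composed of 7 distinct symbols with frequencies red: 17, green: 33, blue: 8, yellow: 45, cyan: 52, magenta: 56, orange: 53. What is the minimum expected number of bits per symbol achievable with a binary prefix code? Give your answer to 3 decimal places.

Probabilities are the counts divided by 264.
Repeatedly combine the two least-probable nodes; the expected code length is the sum of the merged weights.
merge 1/33 + 17/264 → 25/264
merge 25/264 + 1/8 → 29/132
merge 15/88 + 13/66 → 97/264
merge 53/264 + 7/33 → 109/264
merge 29/132 + 97/264 → 155/264
merge 109/264 + 155/264 → 1
L = 25/264 + 29/132 + 97/264 + 109/264 + 155/264 + 1 = 59/22 ≈ 2.682 bits/symbol.

2.682 bits/symbol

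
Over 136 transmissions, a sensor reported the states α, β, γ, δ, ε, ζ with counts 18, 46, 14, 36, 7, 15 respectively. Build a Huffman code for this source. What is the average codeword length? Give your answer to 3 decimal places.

2.397 bits/symbol

Probabilities are the counts divided by 136.
Repeatedly combine the two least-probable nodes; the expected code length is the sum of the merged weights.
merge 7/136 + 7/68 → 21/136
merge 15/136 + 9/68 → 33/136
merge 21/136 + 33/136 → 27/68
merge 9/34 + 23/68 → 41/68
merge 27/68 + 41/68 → 1
L = 21/136 + 33/136 + 27/68 + 41/68 + 1 = 163/68 ≈ 2.397 bits/symbol.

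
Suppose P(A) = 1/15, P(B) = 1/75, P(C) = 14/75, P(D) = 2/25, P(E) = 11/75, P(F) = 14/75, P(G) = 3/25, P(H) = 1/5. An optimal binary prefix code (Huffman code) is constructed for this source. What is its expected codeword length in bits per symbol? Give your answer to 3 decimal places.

Repeatedly combine the two least-probable nodes; the expected code length is the sum of the merged weights.
merge 1/75 + 1/15 → 2/25
merge 2/25 + 2/25 → 4/25
merge 3/25 + 11/75 → 4/15
merge 4/25 + 14/75 → 26/75
merge 14/75 + 1/5 → 29/75
merge 4/15 + 26/75 → 46/75
merge 29/75 + 46/75 → 1
L = 2/25 + 4/25 + 4/15 + 26/75 + 29/75 + 46/75 + 1 = 214/75 ≈ 2.853 bits/symbol.

2.853 bits/symbol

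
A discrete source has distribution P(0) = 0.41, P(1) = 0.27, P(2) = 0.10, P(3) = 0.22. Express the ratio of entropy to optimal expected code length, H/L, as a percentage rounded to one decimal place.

Entropy H = −Σ p log₂ p ≈ 1.8502 bits.
Huffman merges: 1/10+11/50→8/25; 27/100+8/25→59/100; 41/100+59/100→1. L = 191/100 ≈ 1.9100.
Efficiency = H/L = 1.8502/1.9100 = 96.9%.

96.9%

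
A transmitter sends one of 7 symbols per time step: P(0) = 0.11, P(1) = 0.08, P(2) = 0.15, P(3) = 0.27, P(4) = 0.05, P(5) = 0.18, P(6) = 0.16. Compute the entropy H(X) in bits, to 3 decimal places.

H = −Σ pᵢ log₂ pᵢ.
−0.11·log₂(0.11) = 0.3503
−0.08·log₂(0.08) = 0.2915
−0.15·log₂(0.15) = 0.4105
−0.27·log₂(0.27) = 0.5100
−0.05·log₂(0.05) = 0.2161
−0.18·log₂(0.18) = 0.4453
−0.16·log₂(0.16) = 0.4230
Sum ≈ 2.6468 → 2.647 bits.

2.647 bits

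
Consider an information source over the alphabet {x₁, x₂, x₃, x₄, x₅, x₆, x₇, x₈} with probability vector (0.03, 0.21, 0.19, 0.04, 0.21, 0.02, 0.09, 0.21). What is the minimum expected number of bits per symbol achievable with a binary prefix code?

Repeatedly combine the two least-probable nodes; the expected code length is the sum of the merged weights.
merge 1/50 + 3/100 → 1/20
merge 1/25 + 1/20 → 9/100
merge 9/100 + 9/100 → 9/50
merge 9/50 + 19/100 → 37/100
merge 21/100 + 21/100 → 21/50
merge 21/100 + 37/100 → 29/50
merge 21/50 + 29/50 → 1
L = 1/20 + 9/100 + 9/50 + 37/100 + 21/50 + 29/50 + 1 = 269/100 = 2.69 bits/symbol.

2.69 bits/symbol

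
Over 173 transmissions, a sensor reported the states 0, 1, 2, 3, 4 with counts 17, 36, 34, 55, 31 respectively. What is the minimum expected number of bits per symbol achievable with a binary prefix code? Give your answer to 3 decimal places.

Probabilities are the counts divided by 173.
Repeatedly combine the two least-probable nodes; the expected code length is the sum of the merged weights.
merge 17/173 + 31/173 → 48/173
merge 34/173 + 36/173 → 70/173
merge 48/173 + 55/173 → 103/173
merge 70/173 + 103/173 → 1
L = 48/173 + 70/173 + 103/173 + 1 = 394/173 ≈ 2.277 bits/symbol.

2.277 bits/symbol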